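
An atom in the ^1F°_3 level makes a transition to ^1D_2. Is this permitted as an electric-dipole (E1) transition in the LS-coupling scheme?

Parity must change: odd → even — ✓.
ΔS = 0: S: 0 → 0 — ✓.
ΔL = 0, ±1 (not L=0↔0): L: 3 → 2, ΔL = -1 — ✓.
ΔJ = 0, ±1 (not J=0↔0): J: 3 → 2, ΔJ = -1 — ✓.
All four E1 rules are satisfied.

allowed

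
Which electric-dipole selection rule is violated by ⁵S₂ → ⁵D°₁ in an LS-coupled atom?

the ΔL = 0, ±1 rule

Parity must change: even → odd — satisfied.
ΔS = 0: S: 2 → 2 — satisfied.
ΔL = 0, ±1 (not L=0↔0): L: 0 → 2, ΔL = +2 — violated.
ΔJ = 0, ±1 (not J=0↔0): J: 2 → 1, ΔJ = -1 — satisfied.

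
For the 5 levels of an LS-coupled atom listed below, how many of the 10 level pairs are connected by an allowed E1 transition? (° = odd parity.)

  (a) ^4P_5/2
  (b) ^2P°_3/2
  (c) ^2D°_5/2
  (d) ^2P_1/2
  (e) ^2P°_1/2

2

(a)–(b): forbidden (ΔS).
(a)–(c): forbidden (ΔS).
(a)–(d): forbidden (parity, ΔS, ΔJ).
(a)–(e): forbidden (ΔS, ΔJ).
(b)–(c): forbidden (parity).
(b)–(d): allowed.
(b)–(e): forbidden (parity).
(c)–(d): forbidden (ΔJ).
(c)–(e): forbidden (parity, ΔJ).
(d)–(e): allowed.
Allowed pairs: 2 of 10.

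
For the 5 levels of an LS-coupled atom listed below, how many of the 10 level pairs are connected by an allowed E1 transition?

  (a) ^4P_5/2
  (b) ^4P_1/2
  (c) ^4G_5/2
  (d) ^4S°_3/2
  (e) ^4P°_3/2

4

(a)–(b): forbidden (parity, ΔJ).
(a)–(c): forbidden (parity, ΔL).
(a)–(d): allowed.
(a)–(e): allowed.
(b)–(c): forbidden (parity, ΔL, ΔJ).
(b)–(d): allowed.
(b)–(e): allowed.
(c)–(d): forbidden (ΔL).
(c)–(e): forbidden (ΔL).
(d)–(e): forbidden (parity).
Allowed pairs: 4 of 10.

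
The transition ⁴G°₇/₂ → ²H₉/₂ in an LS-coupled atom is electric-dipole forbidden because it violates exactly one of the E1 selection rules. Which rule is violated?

the ΔS = 0 rule

Reading off the term symbols: S 3/2→1/2, L 4→5, J 7/2→9/2, parity odd→even.
ΔS = 0: S: 3/2 → 1/2 — violated.
ΔL = 0, ±1 (not L=0↔0): L: 4 → 5, ΔL = +1 — satisfied.
ΔJ = 0, ±1 (not J=0↔0): J: 7/2 → 9/2, ΔJ = +1 — satisfied.
Parity must change: odd → even — satisfied.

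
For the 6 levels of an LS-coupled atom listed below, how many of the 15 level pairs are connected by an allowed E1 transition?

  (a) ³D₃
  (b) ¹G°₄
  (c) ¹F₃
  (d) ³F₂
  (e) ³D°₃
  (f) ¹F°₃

4

(a)–(b): forbidden (ΔS, ΔL).
(a)–(c): forbidden (parity, ΔS).
(a)–(d): forbidden (parity).
(a)–(e): allowed.
(a)–(f): forbidden (ΔS).
(b)–(c): allowed.
(b)–(d): forbidden (ΔS, ΔJ).
(b)–(e): forbidden (parity, ΔS, ΔL).
(b)–(f): forbidden (parity).
(c)–(d): forbidden (parity, ΔS).
(c)–(e): forbidden (ΔS).
(c)–(f): allowed.
(d)–(e): allowed.
(d)–(f): forbidden (ΔS).
(e)–(f): forbidden (parity, ΔS).
Allowed pairs: 4 of 15.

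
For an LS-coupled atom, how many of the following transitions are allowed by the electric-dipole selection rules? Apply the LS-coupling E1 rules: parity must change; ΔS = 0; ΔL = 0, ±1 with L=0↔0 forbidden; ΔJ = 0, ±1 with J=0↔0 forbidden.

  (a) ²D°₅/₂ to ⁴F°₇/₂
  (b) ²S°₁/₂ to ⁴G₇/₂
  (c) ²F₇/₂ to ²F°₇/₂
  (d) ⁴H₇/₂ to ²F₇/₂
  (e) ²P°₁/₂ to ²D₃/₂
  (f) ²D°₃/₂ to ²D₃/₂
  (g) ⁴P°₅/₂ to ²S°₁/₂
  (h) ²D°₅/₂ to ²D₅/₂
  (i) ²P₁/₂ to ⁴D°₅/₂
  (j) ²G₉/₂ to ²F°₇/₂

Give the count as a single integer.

(a) forbidden (parity, ΔS fail)
(b) forbidden (ΔS, ΔL, ΔJ fail)
(c) allowed
(d) forbidden (parity, ΔS, ΔL fail)
(e) allowed
(f) allowed
(g) forbidden (parity, ΔS, ΔJ fail)
(h) allowed
(i) forbidden (ΔS, ΔJ fail)
(j) allowed
Total allowed: 5 of 10.

5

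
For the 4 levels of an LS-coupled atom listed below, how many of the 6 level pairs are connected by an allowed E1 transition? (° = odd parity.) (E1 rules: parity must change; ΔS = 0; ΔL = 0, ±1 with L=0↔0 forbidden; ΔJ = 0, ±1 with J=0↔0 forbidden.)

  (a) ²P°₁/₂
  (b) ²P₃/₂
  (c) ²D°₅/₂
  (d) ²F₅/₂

3

(a)–(b): allowed.
(a)–(c): forbidden (parity, ΔJ).
(a)–(d): forbidden (ΔL, ΔJ).
(b)–(c): allowed.
(b)–(d): forbidden (parity, ΔL).
(c)–(d): allowed.
Allowed pairs: 3 of 6.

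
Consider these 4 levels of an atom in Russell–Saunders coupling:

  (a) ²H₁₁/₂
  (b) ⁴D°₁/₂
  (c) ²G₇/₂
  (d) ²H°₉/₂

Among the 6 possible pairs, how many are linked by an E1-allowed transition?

(a)–(b): forbidden (ΔS, ΔL, ΔJ).
(a)–(c): forbidden (parity, ΔJ).
(a)–(d): allowed.
(b)–(c): forbidden (ΔS, ΔL, ΔJ).
(b)–(d): forbidden (parity, ΔS, ΔL, ΔJ).
(c)–(d): allowed.
Allowed pairs: 2 of 6.

2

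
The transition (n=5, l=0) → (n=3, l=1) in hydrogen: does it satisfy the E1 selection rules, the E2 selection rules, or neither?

E1

Δl = 1 − 0 = +1; l_i + l_f = 1.
E1 (Δl = ±1): satisfied.
E2 (Δl = 0,±2, l_i+l_f ≥ 2): not satisfied.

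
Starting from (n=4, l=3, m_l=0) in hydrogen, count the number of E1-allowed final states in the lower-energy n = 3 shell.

3

E1 requires Δl = ±1, so l_f ∈ {2, 4}; with 0 ≤ l_f ≤ n_f−1 = 2, the allowed l_f values are {2}.
For l_f = 2: m_f ∈ {m_i−1, m_i, m_i+1} ∩ [−2, 2] = {-1, 0, 1} → 3 states.
Total: 3.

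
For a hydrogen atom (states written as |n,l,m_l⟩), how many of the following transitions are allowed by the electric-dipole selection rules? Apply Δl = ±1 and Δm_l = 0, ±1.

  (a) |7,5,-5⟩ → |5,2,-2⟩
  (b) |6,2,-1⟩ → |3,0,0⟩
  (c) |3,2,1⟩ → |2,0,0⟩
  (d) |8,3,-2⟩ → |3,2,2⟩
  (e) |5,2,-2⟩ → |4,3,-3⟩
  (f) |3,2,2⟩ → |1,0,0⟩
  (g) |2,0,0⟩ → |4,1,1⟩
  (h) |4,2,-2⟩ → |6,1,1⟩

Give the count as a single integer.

(a) forbidden — Δl = -3 (E1 requires Δl = ±1); Δm_l = +3 (E1 requires Δm_l = 0, ±1)
(b) forbidden — Δl = -2 (E1 requires Δl = ±1)
(c) forbidden — Δl = -2 (E1 requires Δl = ±1)
(d) forbidden — Δm_l = +4 (E1 requires Δm_l = 0, ±1)
(e) allowed
(f) forbidden — Δl = -2 (E1 requires Δl = ±1); Δm_l = -2 (E1 requires Δm_l = 0, ±1)
(g) allowed
(h) forbidden — Δm_l = +3 (E1 requires Δm_l = 0, ±1)
Total allowed: 2 of 8.

2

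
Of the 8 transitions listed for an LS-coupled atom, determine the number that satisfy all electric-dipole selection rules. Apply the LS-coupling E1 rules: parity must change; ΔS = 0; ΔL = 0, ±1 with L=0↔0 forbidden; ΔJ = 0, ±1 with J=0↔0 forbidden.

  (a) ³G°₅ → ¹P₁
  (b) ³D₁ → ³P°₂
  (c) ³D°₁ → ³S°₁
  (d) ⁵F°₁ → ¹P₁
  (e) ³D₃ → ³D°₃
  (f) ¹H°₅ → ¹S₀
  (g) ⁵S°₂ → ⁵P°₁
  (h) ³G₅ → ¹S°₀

(a) forbidden (ΔS, ΔL, ΔJ fail)
(b) allowed
(c) forbidden (parity, ΔL fail)
(d) forbidden (ΔS, ΔL fail)
(e) allowed
(f) forbidden (ΔL, ΔJ fail)
(g) forbidden (parity fails)
(h) forbidden (ΔS, ΔL, ΔJ fail)
Total allowed: 2 of 8.

2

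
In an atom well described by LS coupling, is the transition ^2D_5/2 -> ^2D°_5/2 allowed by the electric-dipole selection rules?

allowed

ΔJ = 0, ±1 (not J=0↔0): J: 5/2 → 5/2, ΔJ = +0 — passes.
ΔL = 0, ±1 (not L=0↔0): L: 2 → 2, ΔL = +0 — passes.
Parity must change: even → odd — passes.
ΔS = 0: S: 1/2 → 1/2 — passes.
All four E1 rules are satisfied.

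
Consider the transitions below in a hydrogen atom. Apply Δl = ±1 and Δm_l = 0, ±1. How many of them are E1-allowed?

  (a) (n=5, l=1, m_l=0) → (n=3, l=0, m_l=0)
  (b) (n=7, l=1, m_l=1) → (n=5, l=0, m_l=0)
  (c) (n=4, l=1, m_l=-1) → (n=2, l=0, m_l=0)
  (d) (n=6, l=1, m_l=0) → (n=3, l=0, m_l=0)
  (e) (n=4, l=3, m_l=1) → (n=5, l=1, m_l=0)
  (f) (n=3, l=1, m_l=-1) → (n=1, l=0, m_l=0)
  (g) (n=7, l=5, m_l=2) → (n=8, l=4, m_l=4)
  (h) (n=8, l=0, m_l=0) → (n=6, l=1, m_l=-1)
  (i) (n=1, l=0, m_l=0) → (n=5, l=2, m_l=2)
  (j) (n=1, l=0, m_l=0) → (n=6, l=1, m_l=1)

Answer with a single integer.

(a) allowed
(b) allowed
(c) allowed
(d) allowed
(e) forbidden — Δl = -2 (E1 requires Δl = ±1)
(f) allowed
(g) forbidden — Δm_l = +2 (E1 requires Δm_l = 0, ±1)
(h) allowed
(i) forbidden — Δl = +2 (E1 requires Δl = ±1); Δm_l = +2 (E1 requires Δm_l = 0, ±1)
(j) allowed
Total allowed: 7 of 10.

7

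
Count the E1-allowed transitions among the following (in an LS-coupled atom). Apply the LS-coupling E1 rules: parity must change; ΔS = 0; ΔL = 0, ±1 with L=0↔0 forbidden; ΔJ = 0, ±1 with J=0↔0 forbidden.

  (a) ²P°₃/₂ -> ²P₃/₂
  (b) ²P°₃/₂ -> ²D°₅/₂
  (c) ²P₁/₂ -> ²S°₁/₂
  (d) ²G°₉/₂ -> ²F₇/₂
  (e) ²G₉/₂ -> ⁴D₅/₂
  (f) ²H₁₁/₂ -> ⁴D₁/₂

(a) allowed
(b) forbidden (parity fails)
(c) allowed
(d) allowed
(e) forbidden (parity, ΔS, ΔL, ΔJ fail)
(f) forbidden (parity, ΔS, ΔL, ΔJ fail)
Total allowed: 3 of 6.

3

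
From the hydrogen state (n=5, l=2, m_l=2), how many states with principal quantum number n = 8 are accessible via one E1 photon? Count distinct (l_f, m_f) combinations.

4

E1 requires Δl = ±1, so l_f ∈ {1, 3}; with 0 ≤ l_f ≤ n_f−1 = 7, the allowed l_f values are {1, 3}.
For l_f = 1: m_f ∈ {m_i−1, m_i, m_i+1} ∩ [−1, 1] = {1} → 1 state.
For l_f = 3: m_f ∈ {m_i−1, m_i, m_i+1} ∩ [−3, 3] = {1, 2, 3} → 3 states.
Total: 4.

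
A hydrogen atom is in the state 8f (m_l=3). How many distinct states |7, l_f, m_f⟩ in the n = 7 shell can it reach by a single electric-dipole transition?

4

E1 requires Δl = ±1, so l_f ∈ {2, 4}; with 0 ≤ l_f ≤ n_f−1 = 6, the allowed l_f values are {2, 4}.
For l_f = 2: m_f ∈ {m_i−1, m_i, m_i+1} ∩ [−2, 2] = {2} → 1 state.
For l_f = 4: m_f ∈ {m_i−1, m_i, m_i+1} ∩ [−4, 4] = {2, 3, 4} → 3 states.
Total: 4.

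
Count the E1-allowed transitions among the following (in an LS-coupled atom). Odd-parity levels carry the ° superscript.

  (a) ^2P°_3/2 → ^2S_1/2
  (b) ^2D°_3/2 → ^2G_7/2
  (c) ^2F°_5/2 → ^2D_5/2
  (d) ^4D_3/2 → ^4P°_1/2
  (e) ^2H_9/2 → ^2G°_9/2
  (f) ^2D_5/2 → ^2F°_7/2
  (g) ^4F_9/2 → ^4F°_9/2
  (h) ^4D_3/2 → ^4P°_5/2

7

(a) allowed
(b) forbidden (ΔL, ΔJ fail)
(c) allowed
(d) allowed
(e) allowed
(f) allowed
(g) allowed
(h) allowed
Total allowed: 7 of 8.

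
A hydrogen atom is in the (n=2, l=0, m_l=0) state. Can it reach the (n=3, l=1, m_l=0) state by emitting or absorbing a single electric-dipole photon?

allowed

Initial l = 0, final l = 1, so Δl = +1. E1 requires Δl = ±1: ✓.
Δm_l = 0 − (0) = +0. E1 requires Δm_l = 0, ±1: ✓.
All E1 selection rules are satisfied.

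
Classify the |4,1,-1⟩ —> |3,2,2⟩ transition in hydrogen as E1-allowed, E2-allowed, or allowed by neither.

Δl = 2 − 1 = +1; l_i + l_f = 3.
Δm_l = +3.
E1 (Δl = ±1, |Δm_l| ≤ 1): not satisfied.
E2 (Δl = 0,±2, l_i+l_f ≥ 2, |Δm_l| ≤ 2): not satisfied.

neither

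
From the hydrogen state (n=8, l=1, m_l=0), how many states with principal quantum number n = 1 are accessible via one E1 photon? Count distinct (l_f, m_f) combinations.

1

E1 requires Δl = ±1, so l_f ∈ {0, 2}; with 0 ≤ l_f ≤ n_f−1 = 0, the allowed l_f values are {0}.
For l_f = 0: m_f ∈ {m_i−1, m_i, m_i+1} ∩ [−0, 0] = {0} → 1 state.
Total: 1.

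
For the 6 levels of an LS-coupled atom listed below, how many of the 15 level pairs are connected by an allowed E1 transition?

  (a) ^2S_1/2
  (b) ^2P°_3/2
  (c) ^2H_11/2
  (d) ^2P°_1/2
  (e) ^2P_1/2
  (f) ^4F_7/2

4

(a)–(b): allowed.
(a)–(c): forbidden (parity, ΔL, ΔJ).
(a)–(d): allowed.
(a)–(e): forbidden (parity).
(a)–(f): forbidden (parity, ΔS, ΔL, ΔJ).
(b)–(c): forbidden (ΔL, ΔJ).
(b)–(d): forbidden (parity).
(b)–(e): allowed.
(b)–(f): forbidden (ΔS, ΔL, ΔJ).
(c)–(d): forbidden (ΔL, ΔJ).
(c)–(e): forbidden (parity, ΔL, ΔJ).
(c)–(f): forbidden (parity, ΔS, ΔL, ΔJ).
(d)–(e): allowed.
(d)–(f): forbidden (ΔS, ΔL, ΔJ).
(e)–(f): forbidden (parity, ΔS, ΔL, ΔJ).
Allowed pairs: 4 of 15.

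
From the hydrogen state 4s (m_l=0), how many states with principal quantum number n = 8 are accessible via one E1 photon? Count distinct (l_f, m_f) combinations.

E1 requires Δl = ±1, so l_f ∈ {-1, 1}; with 0 ≤ l_f ≤ n_f−1 = 7, the allowed l_f values are {1}.
For l_f = 1: m_f ∈ {m_i−1, m_i, m_i+1} ∩ [−1, 1] = {-1, 0, 1} → 3 states.
Total: 3.

3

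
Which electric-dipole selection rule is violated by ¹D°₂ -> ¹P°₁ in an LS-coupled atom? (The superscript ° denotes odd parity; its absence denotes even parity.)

parity

Parity must change: odd → odd — fails.
ΔS = 0: S: 0 → 0 — passes.
ΔL = 0, ±1 (not L=0↔0): L: 2 → 1, ΔL = -1 — passes.
ΔJ = 0, ±1 (not J=0↔0): J: 2 → 1, ΔJ = -1 — passes.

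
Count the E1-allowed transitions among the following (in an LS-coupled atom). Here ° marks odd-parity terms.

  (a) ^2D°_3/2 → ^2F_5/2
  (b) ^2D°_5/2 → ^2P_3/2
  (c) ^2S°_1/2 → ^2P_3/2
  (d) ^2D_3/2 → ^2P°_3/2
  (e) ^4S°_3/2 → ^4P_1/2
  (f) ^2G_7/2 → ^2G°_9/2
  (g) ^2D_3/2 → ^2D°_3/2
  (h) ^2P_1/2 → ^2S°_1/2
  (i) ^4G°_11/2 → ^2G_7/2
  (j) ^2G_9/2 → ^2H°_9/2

(a) allowed
(b) allowed
(c) allowed
(d) allowed
(e) allowed
(f) allowed
(g) allowed
(h) allowed
(i) forbidden (ΔS, ΔJ fail)
(j) allowed
Total allowed: 9 of 10.

9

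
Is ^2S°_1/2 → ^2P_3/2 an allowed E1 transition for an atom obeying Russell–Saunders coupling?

allowed

ΔL = 0, ±1 (not L=0↔0): L: 0 → 1, ΔL = +1 — satisfied.
ΔJ = 0, ±1 (not J=0↔0): J: 1/2 → 3/2, ΔJ = +1 — satisfied.
ΔS = 0: S: 1/2 → 1/2 — satisfied.
Parity must change: odd → even — satisfied.
All four E1 rules are satisfied.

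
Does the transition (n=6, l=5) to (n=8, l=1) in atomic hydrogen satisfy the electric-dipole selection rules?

Initial l = 5, final l = 1, so Δl = -4. E1 requires Δl = ±1: ✗.
The transition is electric-dipole forbidden.

forbidden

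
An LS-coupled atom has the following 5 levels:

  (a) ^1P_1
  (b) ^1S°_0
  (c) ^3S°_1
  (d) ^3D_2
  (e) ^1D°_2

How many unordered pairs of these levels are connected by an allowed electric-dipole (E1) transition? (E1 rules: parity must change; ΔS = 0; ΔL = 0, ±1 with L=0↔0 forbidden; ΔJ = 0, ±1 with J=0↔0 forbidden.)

2

(a)–(b): allowed.
(a)–(c): forbidden (ΔS).
(a)–(d): forbidden (parity, ΔS).
(a)–(e): allowed.
(b)–(c): forbidden (parity, ΔS, ΔL).
(b)–(d): forbidden (ΔS, ΔL, ΔJ).
(b)–(e): forbidden (parity, ΔL, ΔJ).
(c)–(d): forbidden (ΔL).
(c)–(e): forbidden (parity, ΔS, ΔL).
(d)–(e): forbidden (ΔS).
Allowed pairs: 2 of 10.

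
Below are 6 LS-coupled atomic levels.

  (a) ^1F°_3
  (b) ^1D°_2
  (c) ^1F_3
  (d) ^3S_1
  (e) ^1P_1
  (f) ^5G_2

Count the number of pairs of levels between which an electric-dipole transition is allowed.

(a)–(b): forbidden (parity).
(a)–(c): allowed.
(a)–(d): forbidden (ΔS, ΔL, ΔJ).
(a)–(e): forbidden (ΔL, ΔJ).
(a)–(f): forbidden (ΔS).
(b)–(c): allowed.
(b)–(d): forbidden (ΔS, ΔL).
(b)–(e): allowed.
(b)–(f): forbidden (ΔS, ΔL).
(c)–(d): forbidden (parity, ΔS, ΔL, ΔJ).
(c)–(e): forbidden (parity, ΔL, ΔJ).
(c)–(f): forbidden (parity, ΔS).
(d)–(e): forbidden (parity, ΔS).
(d)–(f): forbidden (parity, ΔS, ΔL).
(e)–(f): forbidden (parity, ΔS, ΔL).
Allowed pairs: 3 of 15.

3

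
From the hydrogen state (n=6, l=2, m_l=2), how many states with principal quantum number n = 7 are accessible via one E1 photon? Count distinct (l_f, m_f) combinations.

4

E1 requires Δl = ±1, so l_f ∈ {1, 3}; with 0 ≤ l_f ≤ n_f−1 = 6, the allowed l_f values are {1, 3}.
For l_f = 1: m_f ∈ {m_i−1, m_i, m_i+1} ∩ [−1, 1] = {1} → 1 state.
For l_f = 3: m_f ∈ {m_i−1, m_i, m_i+1} ∩ [−3, 3] = {1, 2, 3} → 3 states.
Total: 4.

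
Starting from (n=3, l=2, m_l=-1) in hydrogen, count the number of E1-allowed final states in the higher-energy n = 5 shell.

E1 requires Δl = ±1, so l_f ∈ {1, 3}; with 0 ≤ l_f ≤ n_f−1 = 4, the allowed l_f values are {1, 3}.
For l_f = 1: m_f ∈ {m_i−1, m_i, m_i+1} ∩ [−1, 1] = {-1, 0} → 2 states.
For l_f = 3: m_f ∈ {m_i−1, m_i, m_i+1} ∩ [−3, 3] = {-2, -1, 0} → 3 states.
Total: 5.

5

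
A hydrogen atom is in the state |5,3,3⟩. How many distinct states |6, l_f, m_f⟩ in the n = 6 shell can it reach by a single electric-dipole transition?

4

E1 requires Δl = ±1, so l_f ∈ {2, 4}; with 0 ≤ l_f ≤ n_f−1 = 5, the allowed l_f values are {2, 4}.
For l_f = 2: m_f ∈ {m_i−1, m_i, m_i+1} ∩ [−2, 2] = {2} → 1 state.
For l_f = 4: m_f ∈ {m_i−1, m_i, m_i+1} ∩ [−4, 4] = {2, 3, 4} → 3 states.
Total: 4.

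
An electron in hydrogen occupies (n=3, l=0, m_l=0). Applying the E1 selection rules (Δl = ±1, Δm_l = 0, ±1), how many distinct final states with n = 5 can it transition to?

E1 requires Δl = ±1, so l_f ∈ {-1, 1}; with 0 ≤ l_f ≤ n_f−1 = 4, the allowed l_f values are {1}.
For l_f = 1: m_f ∈ {m_i−1, m_i, m_i+1} ∩ [−1, 1] = {-1, 0, 1} → 3 states.
Total: 3.

3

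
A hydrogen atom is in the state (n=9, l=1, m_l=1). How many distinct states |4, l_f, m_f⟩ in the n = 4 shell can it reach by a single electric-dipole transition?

4

E1 requires Δl = ±1, so l_f ∈ {0, 2}; with 0 ≤ l_f ≤ n_f−1 = 3, the allowed l_f values are {0, 2}.
For l_f = 0: m_f ∈ {m_i−1, m_i, m_i+1} ∩ [−0, 0] = {0} → 1 state.
For l_f = 2: m_f ∈ {m_i−1, m_i, m_i+1} ∩ [−2, 2] = {0, 1, 2} → 3 states.
Total: 4.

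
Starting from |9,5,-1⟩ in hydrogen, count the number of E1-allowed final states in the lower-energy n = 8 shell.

E1 requires Δl = ±1, so l_f ∈ {4, 6}; with 0 ≤ l_f ≤ n_f−1 = 7, the allowed l_f values are {4, 6}.
For l_f = 4: m_f ∈ {m_i−1, m_i, m_i+1} ∩ [−4, 4] = {-2, -1, 0} → 3 states.
For l_f = 6: m_f ∈ {m_i−1, m_i, m_i+1} ∩ [−6, 6] = {-2, -1, 0} → 3 states.
Total: 6.

6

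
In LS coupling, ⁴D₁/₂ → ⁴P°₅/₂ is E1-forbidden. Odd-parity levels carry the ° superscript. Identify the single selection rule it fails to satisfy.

the ΔJ = 0, ±1 rule

Parity must change: even → odd — ✓.
ΔS = 0: S: 3/2 → 3/2 — ✓.
ΔL = 0, ±1 (not L=0↔0): L: 2 → 1, ΔL = -1 — ✓.
ΔJ = 0, ±1 (not J=0↔0): J: 1/2 → 5/2, ΔJ = +2 — ✗.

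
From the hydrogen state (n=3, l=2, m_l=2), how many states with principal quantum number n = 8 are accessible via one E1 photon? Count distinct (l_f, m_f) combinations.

4

E1 requires Δl = ±1, so l_f ∈ {1, 3}; with 0 ≤ l_f ≤ n_f−1 = 7, the allowed l_f values are {1, 3}.
For l_f = 1: m_f ∈ {m_i−1, m_i, m_i+1} ∩ [−1, 1] = {1} → 1 state.
For l_f = 3: m_f ∈ {m_i−1, m_i, m_i+1} ∩ [−3, 3] = {1, 2, 3} → 3 states.
Total: 4.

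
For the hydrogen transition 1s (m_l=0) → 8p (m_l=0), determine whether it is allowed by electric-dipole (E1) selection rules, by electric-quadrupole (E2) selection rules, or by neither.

Δl = 1 − 0 = +1; l_i + l_f = 1.
Δm_l = +0.
E1 (Δl = ±1, |Δm_l| ≤ 1): satisfied.
E2 (Δl = 0,±2, l_i+l_f ≥ 2, |Δm_l| ≤ 2): not satisfied.

E1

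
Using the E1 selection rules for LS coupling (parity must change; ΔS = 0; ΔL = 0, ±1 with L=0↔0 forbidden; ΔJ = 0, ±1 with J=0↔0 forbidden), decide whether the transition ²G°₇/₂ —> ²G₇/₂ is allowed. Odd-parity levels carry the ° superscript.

ΔL = 0, ±1 (not L=0↔0): L: 4 → 4, ΔL = +0 — ok.
ΔS = 0: S: 1/2 → 1/2 — ok.
Parity must change: odd → even — ok.
ΔJ = 0, ±1 (not J=0↔0): J: 7/2 → 7/2, ΔJ = +0 — ok.
All four E1 rules are satisfied.

allowed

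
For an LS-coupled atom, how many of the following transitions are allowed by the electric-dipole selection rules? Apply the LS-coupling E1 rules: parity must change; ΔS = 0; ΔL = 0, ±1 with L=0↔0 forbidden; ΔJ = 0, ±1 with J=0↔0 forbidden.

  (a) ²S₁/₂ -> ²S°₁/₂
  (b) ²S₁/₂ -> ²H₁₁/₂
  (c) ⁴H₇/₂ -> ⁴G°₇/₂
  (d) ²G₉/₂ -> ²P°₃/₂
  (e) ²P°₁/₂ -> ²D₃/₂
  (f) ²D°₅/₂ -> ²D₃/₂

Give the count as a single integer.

3

(a) forbidden (ΔL fails)
(b) forbidden (parity, ΔL, ΔJ fail)
(c) allowed
(d) forbidden (ΔL, ΔJ fail)
(e) allowed
(f) allowed
Total allowed: 3 of 6.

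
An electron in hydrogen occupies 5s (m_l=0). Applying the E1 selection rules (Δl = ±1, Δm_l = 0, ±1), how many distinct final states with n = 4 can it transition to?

3

E1 requires Δl = ±1, so l_f ∈ {-1, 1}; with 0 ≤ l_f ≤ n_f−1 = 3, the allowed l_f values are {1}.
For l_f = 1: m_f ∈ {m_i−1, m_i, m_i+1} ∩ [−1, 1] = {-1, 0, 1} → 3 states.
Total: 3.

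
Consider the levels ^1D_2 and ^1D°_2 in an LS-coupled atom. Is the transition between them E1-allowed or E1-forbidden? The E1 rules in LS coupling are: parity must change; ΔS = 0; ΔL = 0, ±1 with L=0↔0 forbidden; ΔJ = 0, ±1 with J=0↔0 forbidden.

Initial level: S=0, L=2, J=2, parity even. Final level: S=0, L=2, J=2, parity odd.
Parity must change: even → odd — ✓.
ΔS = 0: S: 0 → 0 — ✓.
ΔL = 0, ±1 (not L=0↔0): L: 2 → 2, ΔL = +0 — ✓.
ΔJ = 0, ±1 (not J=0↔0): J: 2 → 2, ΔJ = +0 — ✓.
All four E1 rules are satisfied.

allowed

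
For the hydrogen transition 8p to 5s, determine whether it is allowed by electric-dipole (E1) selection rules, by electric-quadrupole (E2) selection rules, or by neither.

Δl = 0 − 1 = -1; l_i + l_f = 1.
E1 (Δl = ±1): satisfied.
E2 (Δl = 0,±2, l_i+l_f ≥ 2): not satisfied.

E1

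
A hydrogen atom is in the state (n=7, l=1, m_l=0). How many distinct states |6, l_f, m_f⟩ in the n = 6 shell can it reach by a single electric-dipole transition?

E1 requires Δl = ±1, so l_f ∈ {0, 2}; with 0 ≤ l_f ≤ n_f−1 = 5, the allowed l_f values are {0, 2}.
For l_f = 0: m_f ∈ {m_i−1, m_i, m_i+1} ∩ [−0, 0] = {0} → 1 state.
For l_f = 2: m_f ∈ {m_i−1, m_i, m_i+1} ∩ [−2, 2] = {-1, 0, 1} → 3 states.
Total: 4.

4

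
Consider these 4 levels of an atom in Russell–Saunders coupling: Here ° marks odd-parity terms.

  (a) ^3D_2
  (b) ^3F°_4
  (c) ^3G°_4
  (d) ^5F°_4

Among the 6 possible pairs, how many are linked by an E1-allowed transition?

(a)–(b): forbidden (ΔJ).
(a)–(c): forbidden (ΔL, ΔJ).
(a)–(d): forbidden (ΔS, ΔJ).
(b)–(c): forbidden (parity).
(b)–(d): forbidden (parity, ΔS).
(c)–(d): forbidden (parity, ΔS).
Allowed pairs: 0 of 6.

0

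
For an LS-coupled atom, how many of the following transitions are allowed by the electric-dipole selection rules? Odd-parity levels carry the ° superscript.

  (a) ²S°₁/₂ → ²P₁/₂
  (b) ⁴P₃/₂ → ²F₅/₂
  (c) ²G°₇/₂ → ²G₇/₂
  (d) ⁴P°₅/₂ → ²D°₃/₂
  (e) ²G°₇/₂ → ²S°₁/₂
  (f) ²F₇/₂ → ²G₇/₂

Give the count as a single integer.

2

(a) allowed
(b) forbidden (parity, ΔS, ΔL fail)
(c) allowed
(d) forbidden (parity, ΔS fail)
(e) forbidden (parity, ΔL, ΔJ fail)
(f) forbidden (parity fails)
Total allowed: 2 of 6.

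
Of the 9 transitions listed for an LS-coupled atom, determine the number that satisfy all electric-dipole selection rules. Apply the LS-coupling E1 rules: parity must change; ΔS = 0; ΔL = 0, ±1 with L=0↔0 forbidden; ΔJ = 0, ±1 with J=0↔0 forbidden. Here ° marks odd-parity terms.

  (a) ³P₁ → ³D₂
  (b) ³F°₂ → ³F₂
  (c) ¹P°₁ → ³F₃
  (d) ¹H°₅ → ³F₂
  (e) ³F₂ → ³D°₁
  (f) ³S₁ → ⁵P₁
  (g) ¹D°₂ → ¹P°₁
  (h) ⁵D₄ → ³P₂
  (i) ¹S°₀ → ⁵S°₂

(a) forbidden (parity fails)
(b) allowed
(c) forbidden (ΔS, ΔL, ΔJ fail)
(d) forbidden (ΔS, ΔL, ΔJ fail)
(e) allowed
(f) forbidden (parity, ΔS fail)
(g) forbidden (parity fails)
(h) forbidden (parity, ΔS, ΔJ fail)
(i) forbidden (parity, ΔS, ΔL, ΔJ fail)
Total allowed: 2 of 9.

2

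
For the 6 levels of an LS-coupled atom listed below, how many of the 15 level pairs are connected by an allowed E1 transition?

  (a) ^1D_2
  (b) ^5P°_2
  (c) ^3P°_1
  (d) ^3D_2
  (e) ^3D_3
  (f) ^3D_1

(a)–(b): forbidden (ΔS).
(a)–(c): forbidden (ΔS).
(a)–(d): forbidden (parity, ΔS).
(a)–(e): forbidden (parity, ΔS).
(a)–(f): forbidden (parity, ΔS).
(b)–(c): forbidden (parity, ΔS).
(b)–(d): forbidden (ΔS).
(b)–(e): forbidden (ΔS).
(b)–(f): forbidden (ΔS).
(c)–(d): allowed.
(c)–(e): forbidden (ΔJ).
(c)–(f): allowed.
(d)–(e): forbidden (parity).
(d)–(f): forbidden (parity).
(e)–(f): forbidden (parity, ΔJ).
Allowed pairs: 2 of 15.

2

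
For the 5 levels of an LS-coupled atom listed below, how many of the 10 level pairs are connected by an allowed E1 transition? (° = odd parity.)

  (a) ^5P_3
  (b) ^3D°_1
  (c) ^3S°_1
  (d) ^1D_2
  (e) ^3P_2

(a)–(b): forbidden (ΔS, ΔJ).
(a)–(c): forbidden (ΔS, ΔJ).
(a)–(d): forbidden (parity, ΔS).
(a)–(e): forbidden (parity, ΔS).
(b)–(c): forbidden (parity, ΔL).
(b)–(d): forbidden (ΔS).
(b)–(e): allowed.
(c)–(d): forbidden (ΔS, ΔL).
(c)–(e): allowed.
(d)–(e): forbidden (parity, ΔS).
Allowed pairs: 2 of 10.

2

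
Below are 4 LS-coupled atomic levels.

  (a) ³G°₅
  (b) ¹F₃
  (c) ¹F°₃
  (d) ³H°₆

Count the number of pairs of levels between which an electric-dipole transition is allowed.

(a)–(b): forbidden (ΔS, ΔJ).
(a)–(c): forbidden (parity, ΔS, ΔJ).
(a)–(d): forbidden (parity).
(b)–(c): allowed.
(b)–(d): forbidden (ΔS, ΔL, ΔJ).
(c)–(d): forbidden (parity, ΔS, ΔL, ΔJ).
Allowed pairs: 1 of 6.

1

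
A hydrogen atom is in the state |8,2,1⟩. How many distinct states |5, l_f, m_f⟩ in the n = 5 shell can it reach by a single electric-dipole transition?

5

E1 requires Δl = ±1, so l_f ∈ {1, 3}; with 0 ≤ l_f ≤ n_f−1 = 4, the allowed l_f values are {1, 3}.
For l_f = 1: m_f ∈ {m_i−1, m_i, m_i+1} ∩ [−1, 1] = {0, 1} → 2 states.
For l_f = 3: m_f ∈ {m_i−1, m_i, m_i+1} ∩ [−3, 3] = {0, 1, 2} → 3 states.
Total: 5.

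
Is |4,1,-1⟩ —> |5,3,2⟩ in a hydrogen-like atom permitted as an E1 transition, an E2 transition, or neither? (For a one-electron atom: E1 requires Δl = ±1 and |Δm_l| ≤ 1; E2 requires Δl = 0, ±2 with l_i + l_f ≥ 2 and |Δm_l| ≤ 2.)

neither

Δl = 3 − 1 = +2; l_i + l_f = 4.
Δm_l = +3.
E1 (Δl = ±1, |Δm_l| ≤ 1): not satisfied.
E2 (Δl = 0,±2, l_i+l_f ≥ 2, |Δm_l| ≤ 2): not satisfied.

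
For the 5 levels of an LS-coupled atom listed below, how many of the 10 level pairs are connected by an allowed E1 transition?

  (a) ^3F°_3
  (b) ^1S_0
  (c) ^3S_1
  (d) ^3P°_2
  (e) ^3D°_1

1

(a)–(b): forbidden (ΔS, ΔL, ΔJ).
(a)–(c): forbidden (ΔL, ΔJ).
(a)–(d): forbidden (parity, ΔL).
(a)–(e): forbidden (parity, ΔJ).
(b)–(c): forbidden (parity, ΔS, ΔL).
(b)–(d): forbidden (ΔS, ΔJ).
(b)–(e): forbidden (ΔS, ΔL).
(c)–(d): allowed.
(c)–(e): forbidden (ΔL).
(d)–(e): forbidden (parity).
Allowed pairs: 1 of 10.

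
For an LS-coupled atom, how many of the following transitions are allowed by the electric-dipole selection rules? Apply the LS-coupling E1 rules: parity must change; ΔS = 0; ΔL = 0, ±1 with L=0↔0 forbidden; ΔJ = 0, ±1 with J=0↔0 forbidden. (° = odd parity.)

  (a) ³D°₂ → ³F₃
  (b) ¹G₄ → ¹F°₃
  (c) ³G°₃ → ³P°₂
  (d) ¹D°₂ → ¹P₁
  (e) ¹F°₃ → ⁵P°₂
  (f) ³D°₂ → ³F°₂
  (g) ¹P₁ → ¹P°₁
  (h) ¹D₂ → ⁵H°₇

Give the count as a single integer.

4

(a) allowed
(b) allowed
(c) forbidden (parity, ΔL fail)
(d) allowed
(e) forbidden (parity, ΔS, ΔL fail)
(f) forbidden (parity fails)
(g) allowed
(h) forbidden (ΔS, ΔL, ΔJ fail)
Total allowed: 4 of 8.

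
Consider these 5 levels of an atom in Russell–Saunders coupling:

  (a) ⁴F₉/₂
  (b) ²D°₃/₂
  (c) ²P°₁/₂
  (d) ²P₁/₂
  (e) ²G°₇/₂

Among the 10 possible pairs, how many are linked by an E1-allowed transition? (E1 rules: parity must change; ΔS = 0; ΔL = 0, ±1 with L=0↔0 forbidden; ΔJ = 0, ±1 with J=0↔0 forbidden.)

2

(a)–(b): forbidden (ΔS, ΔJ).
(a)–(c): forbidden (ΔS, ΔL, ΔJ).
(a)–(d): forbidden (parity, ΔS, ΔL, ΔJ).
(a)–(e): forbidden (ΔS).
(b)–(c): forbidden (parity).
(b)–(d): allowed.
(b)–(e): forbidden (parity, ΔL, ΔJ).
(c)–(d): allowed.
(c)–(e): forbidden (parity, ΔL, ΔJ).
(d)–(e): forbidden (ΔL, ΔJ).
Allowed pairs: 2 of 10.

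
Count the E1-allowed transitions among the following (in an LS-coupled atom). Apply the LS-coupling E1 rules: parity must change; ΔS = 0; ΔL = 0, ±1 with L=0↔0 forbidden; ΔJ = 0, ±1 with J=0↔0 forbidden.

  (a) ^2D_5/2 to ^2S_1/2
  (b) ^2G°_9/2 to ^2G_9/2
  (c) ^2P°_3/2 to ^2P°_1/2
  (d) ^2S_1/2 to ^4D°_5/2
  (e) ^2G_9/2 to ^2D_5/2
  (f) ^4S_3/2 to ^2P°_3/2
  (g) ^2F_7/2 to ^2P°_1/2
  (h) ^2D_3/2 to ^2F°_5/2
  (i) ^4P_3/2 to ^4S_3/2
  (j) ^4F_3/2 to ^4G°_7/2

2

(a) forbidden (parity, ΔL, ΔJ fail)
(b) allowed
(c) forbidden (parity fails)
(d) forbidden (ΔS, ΔL, ΔJ fail)
(e) forbidden (parity, ΔL, ΔJ fail)
(f) forbidden (ΔS fails)
(g) forbidden (ΔL, ΔJ fail)
(h) allowed
(i) forbidden (parity fails)
(j) forbidden (ΔJ fails)
Total allowed: 2 of 10.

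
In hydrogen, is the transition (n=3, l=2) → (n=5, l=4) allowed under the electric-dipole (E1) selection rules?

forbidden

l: 2 → 4 (Δl = +2). Δl = ±1 fails.
The transition is electric-dipole forbidden.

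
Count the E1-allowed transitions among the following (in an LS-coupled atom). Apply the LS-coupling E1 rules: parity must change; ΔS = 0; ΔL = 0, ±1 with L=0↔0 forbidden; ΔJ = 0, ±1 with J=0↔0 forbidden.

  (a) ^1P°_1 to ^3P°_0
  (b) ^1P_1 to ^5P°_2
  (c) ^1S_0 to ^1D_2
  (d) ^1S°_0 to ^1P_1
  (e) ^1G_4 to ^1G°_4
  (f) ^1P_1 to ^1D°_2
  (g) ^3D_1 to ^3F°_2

(a) forbidden (parity, ΔS fail)
(b) forbidden (ΔS fails)
(c) forbidden (parity, ΔL, ΔJ fail)
(d) allowed
(e) allowed
(f) allowed
(g) allowed
Total allowed: 4 of 7.

4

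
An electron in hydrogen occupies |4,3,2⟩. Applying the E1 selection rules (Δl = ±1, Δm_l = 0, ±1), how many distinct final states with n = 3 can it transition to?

E1 requires Δl = ±1, so l_f ∈ {2, 4}; with 0 ≤ l_f ≤ n_f−1 = 2, the allowed l_f values are {2}.
For l_f = 2: m_f ∈ {m_i−1, m_i, m_i+1} ∩ [−2, 2] = {1, 2} → 2 states.
Total: 2.

2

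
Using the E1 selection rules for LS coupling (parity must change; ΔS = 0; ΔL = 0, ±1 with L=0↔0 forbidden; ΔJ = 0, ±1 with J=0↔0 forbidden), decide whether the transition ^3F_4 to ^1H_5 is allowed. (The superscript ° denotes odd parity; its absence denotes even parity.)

forbidden

ΔL = 0, ±1 (not L=0↔0): L: 3 → 5, ΔL = +2 — ✗.
ΔJ = 0, ±1 (not J=0↔0): J: 4 → 5, ΔJ = +1 — ✓.
ΔS = 0: S: 1 → 0 — ✗.
Parity must change: even → even — ✗.
Rule(s) violated: parity, ΔS, ΔL.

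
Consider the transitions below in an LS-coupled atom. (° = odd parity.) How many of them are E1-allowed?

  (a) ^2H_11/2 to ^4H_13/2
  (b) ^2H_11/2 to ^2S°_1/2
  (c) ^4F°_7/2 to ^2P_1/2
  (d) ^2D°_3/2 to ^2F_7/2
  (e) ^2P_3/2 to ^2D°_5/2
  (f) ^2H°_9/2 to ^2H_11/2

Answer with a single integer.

2

(a) forbidden (parity, ΔS fail)
(b) forbidden (ΔL, ΔJ fail)
(c) forbidden (ΔS, ΔL, ΔJ fail)
(d) forbidden (ΔJ fails)
(e) allowed
(f) allowed
Total allowed: 2 of 6.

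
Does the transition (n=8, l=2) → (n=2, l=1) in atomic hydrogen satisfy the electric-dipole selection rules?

allowed

Initial l = 2, final l = 1, so Δl = -1. E1 requires Δl = ±1: ok.
All E1 selection rules are satisfied.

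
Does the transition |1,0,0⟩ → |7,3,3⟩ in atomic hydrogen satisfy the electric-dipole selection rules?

Initial l = 0, final l = 3, so Δl = +3. E1 requires Δl = ±1: fails.
m_l: 0 → 3 (Δm_l = +3). |Δm_l| ≤ 1 fails.
The transition is electric-dipole forbidden.

forbidden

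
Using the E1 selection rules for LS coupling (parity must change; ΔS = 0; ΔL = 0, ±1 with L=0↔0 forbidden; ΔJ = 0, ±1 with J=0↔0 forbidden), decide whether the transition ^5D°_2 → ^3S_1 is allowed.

forbidden

ΔJ = 0, ±1 (not J=0↔0): J: 2 → 1, ΔJ = -1 — ok.
ΔL = 0, ±1 (not L=0↔0): L: 2 → 0, ΔL = -2 — fails.
Parity must change: odd → even — ok.
ΔS = 0: S: 2 → 1 — fails.
Rule(s) violated: ΔS, ΔL.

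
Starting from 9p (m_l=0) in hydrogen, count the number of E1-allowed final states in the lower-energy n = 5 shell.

4

E1 requires Δl = ±1, so l_f ∈ {0, 2}; with 0 ≤ l_f ≤ n_f−1 = 4, the allowed l_f values are {0, 2}.
For l_f = 0: m_f ∈ {m_i−1, m_i, m_i+1} ∩ [−0, 0] = {0} → 1 state.
For l_f = 2: m_f ∈ {m_i−1, m_i, m_i+1} ∩ [−2, 2] = {-1, 0, 1} → 3 states.
Total: 4.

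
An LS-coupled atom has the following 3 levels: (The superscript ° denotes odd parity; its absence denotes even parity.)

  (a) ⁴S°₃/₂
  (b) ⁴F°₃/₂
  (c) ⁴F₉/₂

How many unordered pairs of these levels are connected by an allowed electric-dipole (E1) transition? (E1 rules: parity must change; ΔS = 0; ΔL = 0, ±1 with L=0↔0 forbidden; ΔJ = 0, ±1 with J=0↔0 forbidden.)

0

(a)–(b): forbidden (parity, ΔL).
(a)–(c): forbidden (ΔL, ΔJ).
(b)–(c): forbidden (ΔJ).
Allowed pairs: 0 of 3.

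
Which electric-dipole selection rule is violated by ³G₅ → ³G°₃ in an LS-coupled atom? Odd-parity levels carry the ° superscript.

the ΔJ = 0, ±1 rule

Reading off the term symbols: S 1→1, L 4→4, J 5→3, parity even→odd.
Parity must change: even → odd — satisfied.
ΔL = 0, ±1 (not L=0↔0): L: 4 → 4, ΔL = +0 — satisfied.
ΔS = 0: S: 1 → 1 — satisfied.
ΔJ = 0, ±1 (not J=0↔0): J: 5 → 3, ΔJ = -2 — violated.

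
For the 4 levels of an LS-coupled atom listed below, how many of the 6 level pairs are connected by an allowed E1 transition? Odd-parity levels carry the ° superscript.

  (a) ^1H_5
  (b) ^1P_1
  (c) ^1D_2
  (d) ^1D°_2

2

(a)–(b): forbidden (parity, ΔL, ΔJ).
(a)–(c): forbidden (parity, ΔL, ΔJ).
(a)–(d): forbidden (ΔL, ΔJ).
(b)–(c): forbidden (parity).
(b)–(d): allowed.
(c)–(d): allowed.
Allowed pairs: 2 of 6.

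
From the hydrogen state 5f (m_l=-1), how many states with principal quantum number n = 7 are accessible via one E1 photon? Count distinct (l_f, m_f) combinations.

6

E1 requires Δl = ±1, so l_f ∈ {2, 4}; with 0 ≤ l_f ≤ n_f−1 = 6, the allowed l_f values are {2, 4}.
For l_f = 2: m_f ∈ {m_i−1, m_i, m_i+1} ∩ [−2, 2] = {-2, -1, 0} → 3 states.
For l_f = 4: m_f ∈ {m_i−1, m_i, m_i+1} ∩ [−4, 4] = {-2, -1, 0} → 3 states.
Total: 6.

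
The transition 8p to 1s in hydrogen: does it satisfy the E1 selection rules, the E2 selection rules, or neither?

Δl = 0 − 1 = -1; l_i + l_f = 1.
E1 (Δl = ±1): satisfied.
E2 (Δl = 0,±2, l_i+l_f ≥ 2): not satisfied.

E1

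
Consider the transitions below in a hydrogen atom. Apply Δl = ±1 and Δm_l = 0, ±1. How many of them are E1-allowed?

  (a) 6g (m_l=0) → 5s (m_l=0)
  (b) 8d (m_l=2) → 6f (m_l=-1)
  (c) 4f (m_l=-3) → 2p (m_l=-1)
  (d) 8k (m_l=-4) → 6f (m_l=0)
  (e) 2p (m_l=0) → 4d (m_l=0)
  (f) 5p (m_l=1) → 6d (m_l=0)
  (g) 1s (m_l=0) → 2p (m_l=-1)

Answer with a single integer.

3

(a) forbidden — Δl = -4 (E1 requires Δl = ±1)
(b) forbidden — Δm_l = -3 (E1 requires Δm_l = 0, ±1)
(c) forbidden — Δl = -2 (E1 requires Δl = ±1); Δm_l = +2 (E1 requires Δm_l = 0, ±1)
(d) forbidden — Δl = -4 (E1 requires Δl = ±1); Δm_l = +4 (E1 requires Δm_l = 0, ±1)
(e) allowed
(f) allowed
(g) allowed
Total allowed: 3 of 7.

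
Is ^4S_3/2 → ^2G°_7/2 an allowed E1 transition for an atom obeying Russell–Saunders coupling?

Reading off the term symbols: S 3/2→1/2, L 0→4, J 3/2→7/2, parity even→odd.
Parity must change: even → odd — satisfied.
ΔS = 0: S: 3/2 → 1/2 — violated.
ΔL = 0, ±1 (not L=0↔0): L: 0 → 4, ΔL = +4 — violated.
ΔJ = 0, ±1 (not J=0↔0): J: 3/2 → 7/2, ΔJ = +2 — violated.
Rule(s) violated: ΔS, ΔL, ΔJ.

forbidden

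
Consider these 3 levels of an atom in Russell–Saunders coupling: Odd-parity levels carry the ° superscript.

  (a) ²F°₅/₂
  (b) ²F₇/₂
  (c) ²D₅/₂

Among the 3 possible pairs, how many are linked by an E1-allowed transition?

(a)–(b): allowed.
(a)–(c): allowed.
(b)–(c): forbidden (parity).
Allowed pairs: 2 of 3.

2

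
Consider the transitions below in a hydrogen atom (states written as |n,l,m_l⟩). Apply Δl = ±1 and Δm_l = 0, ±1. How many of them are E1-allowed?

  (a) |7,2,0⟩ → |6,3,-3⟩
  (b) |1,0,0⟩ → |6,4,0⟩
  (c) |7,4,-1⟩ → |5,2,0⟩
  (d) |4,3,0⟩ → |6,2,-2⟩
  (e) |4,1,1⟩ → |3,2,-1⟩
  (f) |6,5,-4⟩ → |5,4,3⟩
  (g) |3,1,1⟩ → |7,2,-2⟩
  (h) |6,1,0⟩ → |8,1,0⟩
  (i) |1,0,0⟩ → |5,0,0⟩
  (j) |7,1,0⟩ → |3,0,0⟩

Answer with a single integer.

1

(a) forbidden — Δm_l = -3 (E1 requires Δm_l = 0, ±1)
(b) forbidden — Δl = +4 (E1 requires Δl = ±1)
(c) forbidden — Δl = -2 (E1 requires Δl = ±1)
(d) forbidden — Δm_l = -2 (E1 requires Δm_l = 0, ±1)
(e) forbidden — Δm_l = -2 (E1 requires Δm_l = 0, ±1)
(f) forbidden — Δm_l = +7 (E1 requires Δm_l = 0, ±1)
(g) forbidden — Δm_l = -3 (E1 requires Δm_l = 0, ±1)
(h) forbidden — Δl = +0 (E1 requires Δl = ±1)
(i) forbidden — Δl = +0 (E1 requires Δl = ±1)
(j) allowed
Total allowed: 1 of 10.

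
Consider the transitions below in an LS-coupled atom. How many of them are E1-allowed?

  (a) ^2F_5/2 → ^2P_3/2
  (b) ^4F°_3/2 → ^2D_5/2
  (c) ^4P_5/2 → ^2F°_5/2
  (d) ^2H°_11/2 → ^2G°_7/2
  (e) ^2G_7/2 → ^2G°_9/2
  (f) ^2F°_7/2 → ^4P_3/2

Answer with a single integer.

(a) forbidden (parity, ΔL fail)
(b) forbidden (ΔS fails)
(c) forbidden (ΔS, ΔL fail)
(d) forbidden (parity, ΔJ fail)
(e) allowed
(f) forbidden (ΔS, ΔL, ΔJ fail)
Total allowed: 1 of 6.

1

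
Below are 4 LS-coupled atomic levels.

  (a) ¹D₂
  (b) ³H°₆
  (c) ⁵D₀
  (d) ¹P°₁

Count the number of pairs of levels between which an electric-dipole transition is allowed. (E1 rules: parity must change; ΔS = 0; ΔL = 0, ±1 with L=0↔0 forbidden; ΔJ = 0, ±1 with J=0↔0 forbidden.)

(a)–(b): forbidden (ΔS, ΔL, ΔJ).
(a)–(c): forbidden (parity, ΔS, ΔJ).
(a)–(d): allowed.
(b)–(c): forbidden (ΔS, ΔL, ΔJ).
(b)–(d): forbidden (parity, ΔS, ΔL, ΔJ).
(c)–(d): forbidden (ΔS).
Allowed pairs: 1 of 6.

1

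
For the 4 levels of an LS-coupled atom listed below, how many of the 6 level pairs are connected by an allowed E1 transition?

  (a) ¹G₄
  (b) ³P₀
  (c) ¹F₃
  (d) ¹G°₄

2

(a)–(b): forbidden (parity, ΔS, ΔL, ΔJ).
(a)–(c): forbidden (parity).
(a)–(d): allowed.
(b)–(c): forbidden (parity, ΔS, ΔL, ΔJ).
(b)–(d): forbidden (ΔS, ΔL, ΔJ).
(c)–(d): allowed.
Allowed pairs: 2 of 6.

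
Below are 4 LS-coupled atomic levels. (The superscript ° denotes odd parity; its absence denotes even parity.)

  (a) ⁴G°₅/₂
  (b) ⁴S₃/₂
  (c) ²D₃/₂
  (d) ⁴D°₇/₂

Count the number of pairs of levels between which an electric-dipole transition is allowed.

0

(a)–(b): forbidden (ΔL).
(a)–(c): forbidden (ΔS, ΔL).
(a)–(d): forbidden (parity, ΔL).
(b)–(c): forbidden (parity, ΔS, ΔL).
(b)–(d): forbidden (ΔL, ΔJ).
(c)–(d): forbidden (ΔS, ΔJ).
Allowed pairs: 0 of 6.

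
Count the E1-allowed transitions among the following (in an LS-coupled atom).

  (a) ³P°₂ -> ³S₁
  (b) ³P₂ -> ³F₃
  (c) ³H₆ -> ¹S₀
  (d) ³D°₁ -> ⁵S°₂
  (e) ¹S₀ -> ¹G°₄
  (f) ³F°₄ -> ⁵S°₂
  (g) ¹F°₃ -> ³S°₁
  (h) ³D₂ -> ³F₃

1

(a) allowed
(b) forbidden (parity, ΔL fail)
(c) forbidden (parity, ΔS, ΔL, ΔJ fail)
(d) forbidden (parity, ΔS, ΔL fail)
(e) forbidden (ΔL, ΔJ fail)
(f) forbidden (parity, ΔS, ΔL, ΔJ fail)
(g) forbidden (parity, ΔS, ΔL, ΔJ fail)
(h) forbidden (parity fails)
Total allowed: 1 of 8.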